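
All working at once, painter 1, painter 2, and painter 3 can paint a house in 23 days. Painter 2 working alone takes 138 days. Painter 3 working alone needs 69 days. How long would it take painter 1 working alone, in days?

46 days

Combined rate is 1/23 per day.
Known contribution: 1/138 + 1/69 = (1 + 2)/138 = 3/138 = 1/46 per day.
So painter 1's rate is 1/23 − 1/46 = 1/46, meaning 46 days alone.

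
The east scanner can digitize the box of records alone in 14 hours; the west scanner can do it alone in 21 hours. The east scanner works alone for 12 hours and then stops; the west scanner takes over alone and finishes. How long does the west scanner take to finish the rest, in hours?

In 12 hours the east scanner does 12/14 = 6/7 of the job, leaving 1/7.
The west scanner works at 1/21 per hour, so finishing takes 1/7 ÷ 1/21 = 3 hours.

3 hours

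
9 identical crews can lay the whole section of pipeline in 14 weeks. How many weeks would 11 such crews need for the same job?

126/11 weeks

Total work is 9·14 = 126 crew-weeks.
With 11 crews: 126/11 weeks.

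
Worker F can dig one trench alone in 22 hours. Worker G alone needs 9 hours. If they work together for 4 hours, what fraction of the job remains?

37/99

Combined rate: 1/22 + 1/9 = (9 + 22)/198 = 31/198 per hour.
In 4 hours they complete 4·31/198 = 62/99 of the job.
So 37/99 remains.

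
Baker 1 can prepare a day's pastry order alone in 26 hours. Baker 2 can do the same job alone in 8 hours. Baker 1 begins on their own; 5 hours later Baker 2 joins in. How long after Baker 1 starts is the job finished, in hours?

In the first 5 hours Baker 1 alone does 5/26 of the job, leaving 21/26.
Once everyone is working, combined rate: 1/26 + 1/8 = (4 + 13)/104 = 17/104 per hour.
Remaining 21/26 at 17/104 per hour takes 84/17 hours.
Total from the start = 5 + 84/17 = 169/17 hours.

169/17 hours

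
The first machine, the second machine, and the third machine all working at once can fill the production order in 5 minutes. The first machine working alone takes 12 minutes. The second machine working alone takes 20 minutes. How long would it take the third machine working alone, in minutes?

Combined rate is 1/5 per minute.
Known contribution: 1/12 + 1/20 = (5 + 3)/60 = 8/60 = 2/15 per minute.
So the third machine's rate is 1/5 − 2/15 = 1/15, meaning 15 minutes alone.

15 minutes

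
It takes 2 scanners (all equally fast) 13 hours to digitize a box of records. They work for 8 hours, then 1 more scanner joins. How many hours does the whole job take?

One scanner does 1/26 of the job per hour.
After 8 hours with 2 scanners, 8/13 is done (5/13 left).
With 3 scanners the rate is 3/26, so the rest takes 5/13 ÷ 3/26 = 10/3 hours.
Total = 8 + 10/3 = 34/3 hours.

34/3 hours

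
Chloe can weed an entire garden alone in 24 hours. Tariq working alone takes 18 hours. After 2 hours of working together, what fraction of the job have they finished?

7/36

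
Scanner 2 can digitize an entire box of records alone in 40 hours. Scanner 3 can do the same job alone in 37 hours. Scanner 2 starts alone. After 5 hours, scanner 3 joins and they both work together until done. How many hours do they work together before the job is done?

In the first 5 hours scanner 2 alone does 5/40 = 1/8 of the job, leaving 7/8.
Once everyone is working, combined rate: 1/40 + 1/37 = (37 + 40)/1480 = 77/1480 per hour.
Remaining 7/8 at 77/1480 per hour takes 185/11 hours.

185/11 hours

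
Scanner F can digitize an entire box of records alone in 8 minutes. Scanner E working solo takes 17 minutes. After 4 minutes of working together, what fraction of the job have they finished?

Combined rate: 1/8 + 1/17 = (17 + 8)/136 = 25/136 per minute.
In 4 minutes they complete 4·25/136 = 25/34 of the job.

25/34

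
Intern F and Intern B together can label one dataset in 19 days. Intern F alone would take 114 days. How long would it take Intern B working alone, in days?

114/5 days

Combined rate is 1/19 per day.
Known contribution: 1/114 per day.
So Intern B's rate is 1/19 − 1/114 = 5/114, meaning 114/5 days alone.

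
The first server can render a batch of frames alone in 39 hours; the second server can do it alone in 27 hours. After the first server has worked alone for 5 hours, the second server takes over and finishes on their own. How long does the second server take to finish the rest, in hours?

306/13 hours

In 5 hours the first server does 5/39 of the job, leaving 34/39.
The second server works at 1/27 per hour, so finishing takes 34/39 ÷ 1/27 = 306/13 hours.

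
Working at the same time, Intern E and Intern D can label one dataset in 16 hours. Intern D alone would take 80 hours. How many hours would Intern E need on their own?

20 hours

Combined rate is 1/16 per hour.
Known contribution: 1/80 per hour.
So Intern E's rate is 1/16 − 1/80 = 1/20, meaning 20 hours alone.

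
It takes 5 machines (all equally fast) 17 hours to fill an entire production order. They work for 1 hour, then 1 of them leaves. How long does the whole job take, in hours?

One machine does 1/85 of the job per hour.
After 1 hour with 5 machines, 1/17 is done (16/17 left).
With 4 machines the rate is 4/85, so the rest takes 16/17 ÷ 4/85 = 20 hours.
Total = 1 + 20 = 21 hours.

21 hours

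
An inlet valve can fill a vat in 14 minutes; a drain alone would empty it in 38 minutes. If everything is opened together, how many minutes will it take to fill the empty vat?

Net rate = 1/14 − 1/38 = (19 − 7)/266 = 12/266 = 6/133 per minute.
Filling time = 1 ÷ (6/133) = 133/6 minutes.

133/6 minutes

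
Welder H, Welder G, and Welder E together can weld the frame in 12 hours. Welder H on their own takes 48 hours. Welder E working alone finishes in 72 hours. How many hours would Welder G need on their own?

144/7 hours

Combined rate is 1/12 per hour.
Known contribution: 1/48 + 1/72 = (3 + 2)/144 = 5/144 per hour.
So Welder G's rate is 1/12 − 5/144 = 7/144, meaning 144/7 hours alone.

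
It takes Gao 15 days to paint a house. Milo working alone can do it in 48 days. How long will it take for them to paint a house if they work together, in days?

80/7 days

With two workers the combined time is the product over the sum: 15·48/(15+48) = 720/63 = 80/7 days.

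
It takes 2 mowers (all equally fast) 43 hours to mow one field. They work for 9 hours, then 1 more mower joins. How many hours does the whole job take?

95/3 hours

One mower does 1/86 of the job per hour.
After 9 hours with 2 mowers, 9/43 is done (34/43 left).
With 3 mowers the rate is 3/86, so the rest takes 34/43 ÷ 3/86 = 68/3 hours.
Total = 9 + 68/3 = 95/3 hours.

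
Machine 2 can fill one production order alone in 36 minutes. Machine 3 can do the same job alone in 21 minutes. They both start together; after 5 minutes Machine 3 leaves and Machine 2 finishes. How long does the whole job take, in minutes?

192/7 minutes

In the first 5 minutes the combined rate is 19/252, so 95/252 of the job is done, leaving 157/252.
After Machine 3 leaves the rate is 1/36 per minute; the remaining 157/252 takes 157/7 minutes.
Total = 5 + 157/7 = 192/7 minutes.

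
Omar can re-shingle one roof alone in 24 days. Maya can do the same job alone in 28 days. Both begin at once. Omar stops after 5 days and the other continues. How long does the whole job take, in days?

133/6 days

In the first 5 days the combined rate is 13/168, so 65/168 of the job is done, leaving 103/168.
After Omar leaves the rate is 1/28 per day; the remaining 103/168 takes 103/6 days.
Total = 5 + 103/6 = 133/6 days.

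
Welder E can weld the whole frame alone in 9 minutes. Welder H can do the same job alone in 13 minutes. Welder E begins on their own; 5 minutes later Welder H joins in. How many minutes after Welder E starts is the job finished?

In the first 5 minutes Welder E alone does 5/9 of the job, leaving 4/9.
Once everyone is working, combined rate: 1/9 + 1/13 = (13 + 9)/117 = 22/117 per minute.
Remaining 4/9 at 22/117 per minute takes 26/11 minutes.
Total from the start = 5 + 26/11 = 81/11 minutes.

81/11 minutes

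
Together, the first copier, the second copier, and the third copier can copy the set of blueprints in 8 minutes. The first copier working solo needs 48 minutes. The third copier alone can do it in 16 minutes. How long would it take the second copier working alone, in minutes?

24 minutes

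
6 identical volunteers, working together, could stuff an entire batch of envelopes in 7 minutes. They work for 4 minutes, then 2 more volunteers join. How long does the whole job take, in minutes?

25/4 minutes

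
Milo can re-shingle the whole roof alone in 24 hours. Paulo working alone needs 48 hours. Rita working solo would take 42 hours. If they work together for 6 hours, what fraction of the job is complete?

29/56

Combined rate: 1/24 + 1/48 + 1/42 = (14 + 7 + 8)/336 = 29/336 per hour.
In 6 hours they complete 6·29/336 = 29/56 of the job.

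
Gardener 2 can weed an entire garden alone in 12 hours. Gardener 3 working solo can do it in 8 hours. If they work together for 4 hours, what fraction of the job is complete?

5/6

Combined rate: 1/12 + 1/8 = (2 + 3)/24 = 5/24 per hour.
In 4 hours they complete 4·5/24 = 5/6 of the job.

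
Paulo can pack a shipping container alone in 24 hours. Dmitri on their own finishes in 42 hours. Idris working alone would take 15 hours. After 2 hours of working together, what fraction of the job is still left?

Combined rate: 1/24 + 1/42 + 1/15 = (35 + 20 + 56)/840 = 111/840 = 37/280 per hour.
In 2 hours they complete 2·37/280 = 37/140 of the job.
So 103/140 remains.

103/140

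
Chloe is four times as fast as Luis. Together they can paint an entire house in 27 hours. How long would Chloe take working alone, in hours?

Let Luis's rate be r; then Chloe's rate is 4r, so together (4 + 1)r = 5r = 1/27.
Thus r = 1/135 per hour.
Luis alone: 135 hours; Chloe alone: 135/4 hours.

135/4 hours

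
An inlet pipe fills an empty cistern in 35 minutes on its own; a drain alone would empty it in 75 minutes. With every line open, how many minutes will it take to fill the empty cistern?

Net rate = 1/35 − 1/75 = (15 − 7)/525 = 8/525 per minute.
Filling time = 1 ÷ (8/525) = 525/8 minutes.

525/8 minutes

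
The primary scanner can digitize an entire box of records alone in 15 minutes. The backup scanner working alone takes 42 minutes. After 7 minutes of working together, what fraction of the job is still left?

Combined rate: 1/15 + 1/42 = (14 + 5)/210 = 19/210 per minute.
In 7 minutes they complete 7·19/210 = 19/30 of the job.
So 11/30 remains.

11/30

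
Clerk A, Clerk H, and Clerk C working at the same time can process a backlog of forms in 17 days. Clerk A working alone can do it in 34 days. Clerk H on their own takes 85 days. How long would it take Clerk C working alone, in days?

170/3 days

Combined rate is 1/17 per day.
Known contribution: 1/34 + 1/85 = (5 + 2)/170 = 7/170 per day.
So Clerk C's rate is 1/17 − 7/170 = 3/170, meaning 170/3 days alone.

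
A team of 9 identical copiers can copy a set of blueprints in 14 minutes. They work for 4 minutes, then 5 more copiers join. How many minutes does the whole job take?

73/7 minutes

One copier does 1/126 of the job per minute.
After 4 minutes with 9 copiers, 2/7 is done (5/7 left).
With 14 copiers the rate is 14/126 = 1/9, so the rest takes 5/7 ÷ 1/9 = 45/7 minutes.
Total = 4 + 45/7 = 73/7 minutes.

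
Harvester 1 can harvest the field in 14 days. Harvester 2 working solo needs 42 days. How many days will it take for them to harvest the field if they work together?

21/2 days

With two workers the combined time is the product over the sum: 14·42/(14+42) = 588/56 = 21/2 days.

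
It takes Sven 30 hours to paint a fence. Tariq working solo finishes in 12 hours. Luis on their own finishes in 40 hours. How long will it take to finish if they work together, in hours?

Combined rate: 1/30 + 1/12 + 1/40 = (4 + 10 + 3)/120 = 17/120 per hour.
Time = 1 ÷ (17/120) = 120/17 hours.

120/17 hours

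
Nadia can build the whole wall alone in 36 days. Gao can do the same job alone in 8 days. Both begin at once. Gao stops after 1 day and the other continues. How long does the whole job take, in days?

63/2 days

In the first 1 day the combined rate is 11/72, so 11/72 of the job is done, leaving 61/72.
After Gao leaves the rate is 1/36 per day; the remaining 61/72 takes 61/2 days.
Total = 1 + 61/2 = 63/2 days.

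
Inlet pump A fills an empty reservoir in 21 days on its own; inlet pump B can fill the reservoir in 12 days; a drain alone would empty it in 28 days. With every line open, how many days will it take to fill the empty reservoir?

21/2 days

Net rate = 1/21 + 1/12 − 1/28 = (4 + 7 − 3)/84 = 8/84 = 2/21 per day.
Filling time = 1 ÷ (2/21) = 21/2 days.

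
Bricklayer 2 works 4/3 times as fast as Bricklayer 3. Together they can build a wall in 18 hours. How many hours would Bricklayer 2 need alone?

63/2 hours

Let Bricklayer 3's rate be r; then Bricklayer 2's rate is (4/3)r, so together (4/3 + 1)r = (7/3)r = 1/18.
Thus r = 1/42 per hour.
Bricklayer 3 alone: 42 hours; Bricklayer 2 alone: 63/2 hours.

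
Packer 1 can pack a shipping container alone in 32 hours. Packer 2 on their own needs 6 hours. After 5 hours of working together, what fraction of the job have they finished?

95/96

Combined rate: 1/32 + 1/6 = (3 + 16)/96 = 19/96 per hour.
In 5 hours they complete 5·19/96 = 95/96 of the job.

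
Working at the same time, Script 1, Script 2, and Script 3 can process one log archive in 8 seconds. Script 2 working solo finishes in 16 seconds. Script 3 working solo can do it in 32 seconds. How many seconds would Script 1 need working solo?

Combined rate is 1/8 per second.
Known contribution: 1/16 + 1/32 = (2 + 1)/32 = 3/32 per second.
So Script 1's rate is 1/8 − 3/32 = 1/32, meaning 32 seconds alone.

32 seconds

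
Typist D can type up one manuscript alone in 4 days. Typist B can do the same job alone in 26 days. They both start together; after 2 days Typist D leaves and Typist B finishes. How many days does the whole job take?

13 days

In the first 2 days the combined rate is 15/52, so 15/26 of the job is done, leaving 11/26.
After Typist D leaves the rate is 1/26 per day; the remaining 11/26 takes 11 days.
Total = 2 + 11 = 13 days.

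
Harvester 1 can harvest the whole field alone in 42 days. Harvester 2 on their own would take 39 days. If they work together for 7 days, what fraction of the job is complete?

9/26

Combined rate: 1/42 + 1/39 = (13 + 14)/546 = 27/546 = 9/182 per day.
In 7 days they complete 7·9/182 = 9/26 of the job.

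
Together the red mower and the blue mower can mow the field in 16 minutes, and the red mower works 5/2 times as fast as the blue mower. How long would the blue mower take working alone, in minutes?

56 minutes

Let the blue mower's rate be r; then the red mower's rate is (5/2)r, so together (5/2 + 1)r = (7/2)r = 1/16.
Thus r = 1/56 per minute.
The blue mower alone: 56 minutes; the red mower alone: 112/5 minutes.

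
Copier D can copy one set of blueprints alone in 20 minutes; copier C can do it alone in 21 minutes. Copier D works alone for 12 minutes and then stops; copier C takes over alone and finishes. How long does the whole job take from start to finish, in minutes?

In 12 minutes copier D does 12/20 = 3/5 of the job, leaving 2/5.
Copier C works at 1/21 per minute, so finishing takes 2/5 ÷ 1/21 = 42/5 minutes.
Total time = 12 + 42/5 = 102/5 minutes.

102/5 minutes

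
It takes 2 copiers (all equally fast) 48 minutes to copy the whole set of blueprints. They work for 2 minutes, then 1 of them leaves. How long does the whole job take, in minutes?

One copier does 1/96 of the job per minute.
After 2 minutes with 2 copiers, 1/24 is done (23/24 left).
With 1 copier the rate is 1/96, so the rest takes 23/24 ÷ 1/96 = 92 minutes.
Total = 2 + 92 = 94 minutes.

94 minutes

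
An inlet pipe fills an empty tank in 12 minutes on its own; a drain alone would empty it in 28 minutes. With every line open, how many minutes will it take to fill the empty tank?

21 minutes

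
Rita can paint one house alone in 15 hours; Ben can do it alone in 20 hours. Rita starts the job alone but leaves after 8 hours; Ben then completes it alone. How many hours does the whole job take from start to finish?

In 8 hours Rita does 8/15 of the job, leaving 7/15.
Ben works at 1/20 per hour, so finishing takes 7/15 ÷ 1/20 = 28/3 hours.
Total time = 8 + 28/3 = 52/3 hours.

52/3 hours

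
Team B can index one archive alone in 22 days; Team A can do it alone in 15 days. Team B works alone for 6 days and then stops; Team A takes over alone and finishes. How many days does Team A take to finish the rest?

In 6 days Team B does 6/22 = 3/11 of the job, leaving 8/11.
Team A works at 1/15 per day, so finishing takes 8/11 ÷ 1/15 = 120/11 days.

120/11 days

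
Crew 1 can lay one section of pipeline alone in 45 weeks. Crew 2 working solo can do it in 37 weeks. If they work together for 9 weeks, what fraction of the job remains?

Combined rate: 1/45 + 1/37 = (37 + 45)/1665 = 82/1665 per week.
In 9 weeks they complete 9·82/1665 = 82/185 of the job.
So 103/185 remains.

103/185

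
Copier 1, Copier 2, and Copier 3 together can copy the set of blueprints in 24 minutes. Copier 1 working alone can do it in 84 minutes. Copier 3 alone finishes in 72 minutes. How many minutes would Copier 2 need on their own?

63 minutes

Combined rate is 1/24 per minute.
Known contribution: 1/84 + 1/72 = (6 + 7)/504 = 13/504 per minute.
So Copier 2's rate is 1/24 − 13/504 = 1/63, meaning 63 minutes alone.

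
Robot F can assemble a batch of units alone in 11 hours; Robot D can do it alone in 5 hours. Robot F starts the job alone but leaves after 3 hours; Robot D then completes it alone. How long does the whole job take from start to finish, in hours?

73/11 hours

In 3 hours Robot F does 3/11 of the job, leaving 8/11.
Robot D works at 1/5 per hour, so finishing takes 8/11 ÷ 1/5 = 40/11 hours.
Total time = 3 + 40/11 = 73/11 hours.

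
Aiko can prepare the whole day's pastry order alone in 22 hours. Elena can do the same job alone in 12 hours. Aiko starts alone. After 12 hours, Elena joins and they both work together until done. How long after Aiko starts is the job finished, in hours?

264/17 hours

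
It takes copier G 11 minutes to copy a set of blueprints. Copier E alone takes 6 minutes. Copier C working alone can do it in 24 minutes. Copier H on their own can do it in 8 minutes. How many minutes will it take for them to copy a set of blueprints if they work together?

33/14 minutes

Combined rate: 1/11 + 1/6 + 1/24 + 1/8 = (24 + 44 + 11 + 33)/264 = 112/264 = 14/33 per minute.
Time = 1 ÷ (14/33) = 33/14 minutes.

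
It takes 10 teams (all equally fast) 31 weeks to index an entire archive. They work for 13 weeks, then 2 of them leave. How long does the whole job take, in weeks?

71/2 weeks

One team does 1/310 of the job per week.
After 13 weeks with 10 teams, 13/31 is done (18/31 left).
With 8 teams the rate is 8/310 = 4/155, so the rest takes 18/31 ÷ 4/155 = 45/2 weeks.
Total = 13 + 45/2 = 71/2 weeks.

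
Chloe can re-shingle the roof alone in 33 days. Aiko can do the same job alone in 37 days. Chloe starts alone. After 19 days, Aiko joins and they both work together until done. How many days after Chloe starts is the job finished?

132/5 days

In the first 19 days Chloe alone does 19/33 of the job, leaving 14/33.
Once everyone is working, combined rate: 1/33 + 1/37 = (37 + 33)/1221 = 70/1221 per day.
Remaining 14/33 at 70/1221 per day takes 37/5 days.
Total from the start = 19 + 37/5 = 132/5 days.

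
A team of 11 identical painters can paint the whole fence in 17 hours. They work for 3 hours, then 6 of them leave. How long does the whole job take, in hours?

169/5 hours

One painter does 1/187 of the job per hour.
After 3 hours with 11 painters, 3/17 is done (14/17 left).
With 5 painters the rate is 5/187, so the rest takes 14/17 ÷ 5/187 = 154/5 hours.
Total = 3 + 154/5 = 169/5 hours.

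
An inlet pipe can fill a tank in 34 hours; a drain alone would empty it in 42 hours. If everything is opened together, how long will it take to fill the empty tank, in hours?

357/2 hours

Net rate = 1/34 − 1/42 = (21 − 17)/714 = 4/714 = 2/357 per hour.
Filling time = 1 ÷ (2/357) = 357/2 hours.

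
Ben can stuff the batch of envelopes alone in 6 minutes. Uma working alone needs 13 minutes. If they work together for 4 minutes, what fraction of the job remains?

1/39

Combined rate: 1/6 + 1/13 = (13 + 6)/78 = 19/78 per minute.
In 4 minutes they complete 4·19/78 = 38/39 of the job.
So 1/39 remains.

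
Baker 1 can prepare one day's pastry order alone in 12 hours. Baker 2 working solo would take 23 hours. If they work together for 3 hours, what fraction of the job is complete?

35/92

Combined rate: 1/12 + 1/23 = (23 + 12)/276 = 35/276 per hour.
In 3 hours they complete 3·35/276 = 35/92 of the job.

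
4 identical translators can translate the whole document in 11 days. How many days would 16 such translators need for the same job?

11/4 days

Total work is 4·11 = 44 translator-days.
With 16 translators: 44/16 = 11/4 days.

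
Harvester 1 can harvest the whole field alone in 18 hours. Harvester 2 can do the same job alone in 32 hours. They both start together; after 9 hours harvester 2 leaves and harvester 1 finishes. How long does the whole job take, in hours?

207/16 hours

In the first 9 hours the combined rate is 25/288, so 25/32 of the job is done, leaving 7/32.
After harvester 2 leaves the rate is 1/18 per hour; the remaining 7/32 takes 63/16 hours.
Total = 9 + 63/16 = 207/16 hours.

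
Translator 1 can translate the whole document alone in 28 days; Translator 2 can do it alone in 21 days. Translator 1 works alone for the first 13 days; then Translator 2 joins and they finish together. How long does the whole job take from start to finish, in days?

In 13 days Translator 1 does 13/28 of the job, leaving 15/28.
Translator 1 and Translator 2 together work at 1/12 per day, so finishing takes 15/28 ÷ 1/12 = 45/7 days.
Total time = 13 + 45/7 = 136/7 days.

136/7 days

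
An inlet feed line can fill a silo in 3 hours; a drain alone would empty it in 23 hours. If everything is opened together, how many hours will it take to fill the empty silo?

Net rate = 1/3 − 1/23 = (23 − 3)/69 = 20/69 per hour.
Filling time = 1 ÷ (20/69) = 69/20 hours.

69/20 hours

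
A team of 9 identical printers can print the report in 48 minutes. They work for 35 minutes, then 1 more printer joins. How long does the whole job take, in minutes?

467/10 minutes

One printer does 1/432 of the job per minute.
After 35 minutes with 9 printers, 35/48 is done (13/48 left).
With 10 printers the rate is 10/432 = 5/216, so the rest takes 13/48 ÷ 5/216 = 117/10 minutes.
Total = 35 + 117/10 = 467/10 minutes.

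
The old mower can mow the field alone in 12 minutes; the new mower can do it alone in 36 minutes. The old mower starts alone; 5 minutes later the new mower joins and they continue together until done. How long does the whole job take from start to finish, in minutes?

In 5 minutes the old mower does 5/12 of the job, leaving 7/12.
The old mower and the new mower together work at 1/9 per minute, so finishing takes 7/12 ÷ 1/9 = 21/4 minutes.
Total time = 5 + 21/4 = 41/4 minutes.

41/4 minutes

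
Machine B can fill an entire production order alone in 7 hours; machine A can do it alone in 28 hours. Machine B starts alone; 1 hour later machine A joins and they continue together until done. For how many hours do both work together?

In 1 hour machine B does 1/7 of the job, leaving 6/7.
Machine B and machine A together work at 5/28 per hour, so finishing takes 6/7 ÷ 5/28 = 24/5 hours.

24/5 hours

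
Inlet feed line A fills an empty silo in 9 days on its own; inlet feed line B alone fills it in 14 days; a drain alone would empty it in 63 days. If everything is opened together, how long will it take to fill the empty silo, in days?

6 days

Net rate = 1/9 + 1/14 − 1/63 = (14 + 9 − 2)/126 = 21/126 = 1/6 per day.
Filling time = 1 ÷ (1/6) = 6 days.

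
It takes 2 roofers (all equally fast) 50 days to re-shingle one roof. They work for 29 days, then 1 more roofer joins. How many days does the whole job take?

One roofer does 1/100 of the job per day.
After 29 days with 2 roofers, 29/50 is done (21/50 left).
With 3 roofers the rate is 3/100, so the rest takes 21/50 ÷ 3/100 = 14 days.
Total = 29 + 14 = 43 days.

43 days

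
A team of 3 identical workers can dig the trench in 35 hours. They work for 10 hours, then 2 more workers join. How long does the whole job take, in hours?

One worker does 1/105 of the job per hour.
After 10 hours with 3 workers, 2/7 is done (5/7 left).
With 5 workers the rate is 5/105 = 1/21, so the rest takes 5/7 ÷ 1/21 = 15 hours.
Total = 10 + 15 = 25 hours.

25 hours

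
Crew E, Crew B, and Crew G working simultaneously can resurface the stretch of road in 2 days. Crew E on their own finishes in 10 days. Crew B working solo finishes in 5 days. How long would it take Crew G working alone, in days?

5 days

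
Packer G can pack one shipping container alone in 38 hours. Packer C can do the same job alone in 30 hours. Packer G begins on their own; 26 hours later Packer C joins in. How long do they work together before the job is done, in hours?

In the first 26 hours Packer G alone does 26/38 = 13/19 of the job, leaving 6/19.
Once everyone is working, combined rate: 1/38 + 1/30 = (15 + 19)/570 = 34/570 = 17/285 per hour.
Remaining 6/19 at 17/285 per hour takes 90/17 hours.

90/17 hours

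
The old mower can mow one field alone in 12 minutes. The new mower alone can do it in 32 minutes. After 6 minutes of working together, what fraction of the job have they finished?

Combined rate: 1/12 + 1/32 = (8 + 3)/96 = 11/96 per minute.
In 6 minutes they complete 6·11/96 = 11/16 of the job.

11/16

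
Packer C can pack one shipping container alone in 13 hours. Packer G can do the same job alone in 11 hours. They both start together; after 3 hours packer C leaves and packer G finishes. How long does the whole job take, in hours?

110/13 hours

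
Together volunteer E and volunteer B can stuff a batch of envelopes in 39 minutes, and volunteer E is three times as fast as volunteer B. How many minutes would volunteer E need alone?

Let volunteer B's rate be r; then volunteer E's rate is 3r, so together (3 + 1)r = 4r = 1/39.
Thus r = 1/156 per minute.
Volunteer B alone: 156 minutes; volunteer E alone: 52 minutes.

52 minutes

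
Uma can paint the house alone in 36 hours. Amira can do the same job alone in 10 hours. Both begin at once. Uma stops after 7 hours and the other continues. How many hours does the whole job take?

145/18 hours

In the first 7 hours the combined rate is 23/180, so 161/180 of the job is done, leaving 19/180.
After Uma leaves the rate is 1/10 per hour; the remaining 19/180 takes 19/18 hours.
Total = 7 + 19/18 = 145/18 hours.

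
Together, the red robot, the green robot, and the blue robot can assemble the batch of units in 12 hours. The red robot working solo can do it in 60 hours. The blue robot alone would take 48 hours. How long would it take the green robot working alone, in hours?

Combined rate is 1/12 per hour.
Known contribution: 1/60 + 1/48 = (4 + 5)/240 = 9/240 = 3/80 per hour.
So the green robot's rate is 1/12 − 3/80 = 11/240, meaning 240/11 hours alone.

240/11 hours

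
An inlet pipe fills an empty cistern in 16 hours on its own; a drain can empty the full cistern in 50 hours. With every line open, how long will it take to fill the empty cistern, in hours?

Net rate = 1/16 − 1/50 = (25 − 8)/400 = 17/400 per hour.
Filling time = 1 ÷ (17/400) = 400/17 hours.

400/17 hours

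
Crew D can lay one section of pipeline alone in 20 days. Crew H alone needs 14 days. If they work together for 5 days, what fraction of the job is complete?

Combined rate: 1/20 + 1/14 = (7 + 10)/140 = 17/140 per day.
In 5 days they complete 5·17/140 = 17/28 of the job.

17/28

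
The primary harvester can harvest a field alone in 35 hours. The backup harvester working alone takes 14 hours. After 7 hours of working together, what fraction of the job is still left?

3/10

Combined rate: 1/35 + 1/14 = (2 + 5)/70 = 7/70 = 1/10 per hour.
In 7 hours they complete 7·1/10 = 7/10 of the job.
So 3/10 remains.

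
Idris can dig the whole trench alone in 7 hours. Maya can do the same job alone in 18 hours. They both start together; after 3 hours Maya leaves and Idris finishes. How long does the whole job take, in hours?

In the first 3 hours the combined rate is 25/126, so 25/42 of the job is done, leaving 17/42.
After Maya leaves the rate is 1/7 per hour; the remaining 17/42 takes 17/6 hours.
Total = 3 + 17/6 = 35/6 hours.

35/6 hours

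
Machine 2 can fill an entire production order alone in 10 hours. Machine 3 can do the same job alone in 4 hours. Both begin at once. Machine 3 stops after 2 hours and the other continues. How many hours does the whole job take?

5 hours

In the first 2 hours the combined rate is 7/20, so 7/10 of the job is done, leaving 3/10.
After machine 3 leaves the rate is 1/10 per hour; the remaining 3/10 takes 3 hours.
Total = 2 + 3 = 5 hours.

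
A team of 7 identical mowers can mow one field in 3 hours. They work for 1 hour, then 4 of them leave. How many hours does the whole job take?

17/3 hours

One mower does 1/21 of the job per hour.
After 1 hour with 7 mowers, 1/3 is done (2/3 left).
With 3 mowers the rate is 3/21 = 1/7, so the rest takes 2/3 ÷ 1/7 = 14/3 hours.
Total = 1 + 14/3 = 17/3 hours.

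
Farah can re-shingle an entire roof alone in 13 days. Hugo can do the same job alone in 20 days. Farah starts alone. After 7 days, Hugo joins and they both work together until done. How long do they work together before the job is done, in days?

40/11 days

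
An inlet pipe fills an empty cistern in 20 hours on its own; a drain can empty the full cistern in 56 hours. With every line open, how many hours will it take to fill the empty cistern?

280/9 hours

Net rate = 1/20 − 1/56 = (14 − 5)/280 = 9/280 per hour.
Filling time = 1 ÷ (9/280) = 280/9 hours.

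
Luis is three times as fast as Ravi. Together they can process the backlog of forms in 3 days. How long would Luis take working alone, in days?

4 days

Let Ravi's rate be r; then Luis's rate is 3r, so together (3 + 1)r = 4r = 1/3.
Thus r = 1/12 per day.
Ravi alone: 12 days; Luis alone: 4 days.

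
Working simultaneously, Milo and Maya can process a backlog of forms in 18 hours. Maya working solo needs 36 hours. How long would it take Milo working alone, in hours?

36 hours

Combined rate is 1/18 per hour.
Known contribution: 1/36 per hour.
So Milo's rate is 1/18 − 1/36 = 1/36, meaning 36 hours alone.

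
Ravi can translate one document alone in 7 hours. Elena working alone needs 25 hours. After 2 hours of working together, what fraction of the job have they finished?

64/175

Combined rate: 1/7 + 1/25 = (25 + 7)/175 = 32/175 per hour.
In 2 hours they complete 2·32/175 = 64/175 of the job.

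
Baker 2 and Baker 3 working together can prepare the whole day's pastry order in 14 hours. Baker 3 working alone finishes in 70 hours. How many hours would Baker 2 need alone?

Combined rate is 1/14 per hour.
Known contribution: 1/70 per hour.
So Baker 2's rate is 1/14 − 1/70 = 2/35, meaning 35/2 hours alone.

35/2 hours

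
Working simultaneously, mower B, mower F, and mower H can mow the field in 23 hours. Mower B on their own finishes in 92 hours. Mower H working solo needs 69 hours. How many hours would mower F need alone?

276/5 hours

Combined rate is 1/23 per hour.
Known contribution: 1/92 + 1/69 = (3 + 4)/276 = 7/276 per hour.
So mower F's rate is 1/23 − 7/276 = 5/276, meaning 276/5 hours alone.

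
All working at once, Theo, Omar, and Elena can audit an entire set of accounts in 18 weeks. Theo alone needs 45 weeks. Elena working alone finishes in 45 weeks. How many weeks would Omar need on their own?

90 weeks

Combined rate is 1/18 per week.
Known contribution: 1/45 + 1/45 = (1 + 1)/45 = 2/45 per week.
So Omar's rate is 1/18 − 2/45 = 1/90, meaning 90 weeks alone.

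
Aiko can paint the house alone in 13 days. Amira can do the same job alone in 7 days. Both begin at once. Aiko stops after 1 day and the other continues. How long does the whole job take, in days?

84/13 days

In the first 1 day the combined rate is 20/91, so 20/91 of the job is done, leaving 71/91.
After Aiko leaves the rate is 1/7 per day; the remaining 71/91 takes 71/13 days.
Total = 1 + 71/13 = 84/13 days.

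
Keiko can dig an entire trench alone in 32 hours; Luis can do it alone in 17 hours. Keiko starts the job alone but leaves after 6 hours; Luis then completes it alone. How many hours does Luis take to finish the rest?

221/16 hours

In 6 hours Keiko does 6/32 = 3/16 of the job, leaving 13/16.
Luis works at 1/17 per hour, so finishing takes 13/16 ÷ 1/17 = 221/16 hours.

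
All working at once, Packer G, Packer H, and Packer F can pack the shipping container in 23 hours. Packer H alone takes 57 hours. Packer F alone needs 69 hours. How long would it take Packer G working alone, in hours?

437/5 hours

Combined rate is 1/23 per hour.
Known contribution: 1/57 + 1/69 = (23 + 19)/1311 = 42/1311 = 14/437 per hour.
So Packer G's rate is 1/23 − 14/437 = 5/437, meaning 437/5 hours alone.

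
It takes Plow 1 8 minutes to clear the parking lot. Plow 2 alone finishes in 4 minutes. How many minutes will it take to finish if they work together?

8/3 minutes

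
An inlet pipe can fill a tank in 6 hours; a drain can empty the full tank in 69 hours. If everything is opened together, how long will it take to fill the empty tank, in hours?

46/7 hours

Net rate = 1/6 − 1/69 = (23 − 2)/138 = 21/138 = 7/46 per hour.
Filling time = 1 ÷ (7/46) = 46/7 hours.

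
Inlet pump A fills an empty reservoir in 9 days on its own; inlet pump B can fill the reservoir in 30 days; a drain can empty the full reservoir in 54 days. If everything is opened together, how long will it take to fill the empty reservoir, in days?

Net rate = 1/9 + 1/30 − 1/54 = (30 + 9 − 5)/270 = 34/270 = 17/135 per day.
Filling time = 1 ÷ (17/135) = 135/17 days.

135/17 days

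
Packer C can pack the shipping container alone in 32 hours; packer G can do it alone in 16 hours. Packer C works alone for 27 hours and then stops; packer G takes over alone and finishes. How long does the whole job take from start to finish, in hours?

59/2 hours

In 27 hours packer C does 27/32 of the job, leaving 5/32.
Packer G works at 1/16 per hour, so finishing takes 5/32 ÷ 1/16 = 5/2 hours.
Total time = 27 + 5/2 = 59/2 hours.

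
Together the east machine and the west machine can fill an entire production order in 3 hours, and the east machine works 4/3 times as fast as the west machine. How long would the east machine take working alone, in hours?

Let the west machine's rate be r; then the east machine's rate is (4/3)r, so together (4/3 + 1)r = (7/3)r = 1/3.
Thus r = 1/7 per hour.
The west machine alone: 7 hours; the east machine alone: 21/4 hours.

21/4 hours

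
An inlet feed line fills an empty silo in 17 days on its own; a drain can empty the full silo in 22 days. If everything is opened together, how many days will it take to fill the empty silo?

Net rate = 1/17 − 1/22 = (22 − 17)/374 = 5/374 per day.
Filling time = 1 ÷ (5/374) = 374/5 days.

374/5 days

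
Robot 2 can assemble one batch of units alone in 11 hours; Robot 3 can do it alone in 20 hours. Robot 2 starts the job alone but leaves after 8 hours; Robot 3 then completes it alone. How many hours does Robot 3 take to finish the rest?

60/11 hours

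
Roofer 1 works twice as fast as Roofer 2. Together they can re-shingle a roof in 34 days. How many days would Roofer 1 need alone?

Let Roofer 2's rate be r; then Roofer 1's rate is 2r, so together (2 + 1)r = 3r = 1/34.
Thus r = 1/102 per day.
Roofer 2 alone: 102 days; Roofer 1 alone: 51 days.

51 days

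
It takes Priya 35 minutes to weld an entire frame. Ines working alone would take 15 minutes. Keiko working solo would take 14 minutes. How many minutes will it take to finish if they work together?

6 minutes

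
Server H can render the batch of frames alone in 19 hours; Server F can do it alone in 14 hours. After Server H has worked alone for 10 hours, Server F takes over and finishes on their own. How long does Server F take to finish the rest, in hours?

126/19 hours

In 10 hours Server H does 10/19 of the job, leaving 9/19.
Server F works at 1/14 per hour, so finishing takes 9/19 ÷ 1/14 = 126/19 hours.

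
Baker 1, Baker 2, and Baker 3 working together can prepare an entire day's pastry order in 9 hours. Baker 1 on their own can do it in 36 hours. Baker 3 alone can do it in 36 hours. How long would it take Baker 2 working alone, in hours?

18 hours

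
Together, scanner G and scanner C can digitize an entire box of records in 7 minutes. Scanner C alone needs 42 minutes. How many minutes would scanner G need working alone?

42/5 minutes

Combined rate is 1/7 per minute.
Known contribution: 1/42 per minute.
So scanner G's rate is 1/7 − 1/42 = 5/42, meaning 42/5 minutes alone.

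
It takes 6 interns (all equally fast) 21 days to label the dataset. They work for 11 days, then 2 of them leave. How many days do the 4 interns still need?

One intern does 1/126 of the job per day.
After 11 days with 6 interns, 11/21 is done (10/21 left).
With 4 interns the rate is 4/126 = 2/63, so the rest takes 10/21 ÷ 2/63 = 15 days.

15 days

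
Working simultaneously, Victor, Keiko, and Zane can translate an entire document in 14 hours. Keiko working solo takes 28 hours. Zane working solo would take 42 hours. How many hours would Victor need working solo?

84 hours

Combined rate is 1/14 per hour.
Known contribution: 1/28 + 1/42 = (3 + 2)/84 = 5/84 per hour.
So Victor's rate is 1/14 − 5/84 = 1/84, meaning 84 hours alone.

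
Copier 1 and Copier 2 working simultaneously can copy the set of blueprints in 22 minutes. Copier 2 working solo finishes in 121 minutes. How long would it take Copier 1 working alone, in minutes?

Combined rate is 1/22 per minute.
Known contribution: 1/121 per minute.
So Copier 1's rate is 1/22 − 1/121 = 9/242, meaning 242/9 minutes alone.

242/9 minutes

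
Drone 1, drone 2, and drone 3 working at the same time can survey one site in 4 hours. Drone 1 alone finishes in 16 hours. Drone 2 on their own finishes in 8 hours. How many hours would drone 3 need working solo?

16 hours

Combined rate is 1/4 per hour.
Known contribution: 1/16 + 1/8 = (1 + 2)/16 = 3/16 per hour.
So drone 3's rate is 1/4 − 3/16 = 1/16, meaning 16 hours alone.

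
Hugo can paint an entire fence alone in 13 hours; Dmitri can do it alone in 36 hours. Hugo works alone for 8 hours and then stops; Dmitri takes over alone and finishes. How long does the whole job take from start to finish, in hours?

284/13 hours

In 8 hours Hugo does 8/13 of the job, leaving 5/13.
Dmitri works at 1/36 per hour, so finishing takes 5/13 ÷ 1/36 = 180/13 hours.
Total time = 8 + 180/13 = 284/13 hours.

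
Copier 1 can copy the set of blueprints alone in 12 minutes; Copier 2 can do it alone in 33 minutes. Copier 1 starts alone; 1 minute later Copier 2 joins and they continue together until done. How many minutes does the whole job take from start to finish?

In 1 minute Copier 1 does 1/12 of the job, leaving 11/12.
Copier 1 and Copier 2 together work at 5/44 per minute, so finishing takes 11/12 ÷ 5/44 = 121/15 minutes.
Total time = 1 + 121/15 = 136/15 minutes.

136/15 minutes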